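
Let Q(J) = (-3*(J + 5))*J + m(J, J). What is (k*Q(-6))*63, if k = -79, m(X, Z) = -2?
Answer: 99540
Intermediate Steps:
Q(J) = -2 + J*(-15 - 3*J) (Q(J) = (-3*(J + 5))*J - 2 = (-3*(5 + J))*J - 2 = (-15 - 3*J)*J - 2 = J*(-15 - 3*J) - 2 = -2 + J*(-15 - 3*J))
(k*Q(-6))*63 = -79*(-2 - 15*(-6) - 3*(-6)²)*63 = -79*(-2 + 90 - 3*36)*63 = -79*(-2 + 90 - 108)*63 = -79*(-20)*63 = 1580*63 = 99540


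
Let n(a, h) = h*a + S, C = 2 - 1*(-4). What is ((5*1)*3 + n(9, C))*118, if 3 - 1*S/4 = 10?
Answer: 4838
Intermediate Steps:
S = -28 (S = 12 - 4*10 = 12 - 40 = -28)
C = 6 (C = 2 + 4 = 6)
n(a, h) = -28 + a*h (n(a, h) = h*a - 28 = a*h - 28 = -28 + a*h)
((5*1)*3 + n(9, C))*118 = ((5*1)*3 + (-28 + 9*6))*118 = (5*3 + (-28 + 54))*118 = (15 + 26)*118 = 41*118 = 4838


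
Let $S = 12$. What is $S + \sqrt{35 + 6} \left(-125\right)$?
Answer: $12 - 125 \sqrt{41} \approx -788.39$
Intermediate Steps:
$S + \sqrt{35 + 6} \left(-125\right) = 12 + \sqrt{35 + 6} \left(-125\right) = 12 + \sqrt{41} \left(-125\right) = 12 - 125 \sqrt{41}$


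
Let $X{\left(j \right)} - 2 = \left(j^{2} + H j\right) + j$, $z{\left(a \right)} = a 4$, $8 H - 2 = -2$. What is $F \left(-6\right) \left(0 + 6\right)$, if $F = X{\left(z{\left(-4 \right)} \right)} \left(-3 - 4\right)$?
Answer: $60984$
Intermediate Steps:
$H = 0$ ($H = \frac{1}{4} + \frac{1}{8} \left(-2\right) = \frac{1}{4} - \frac{1}{4} = 0$)
$z{\left(a \right)} = 4 a$
$X{\left(j \right)} = 2 + j + j^{2}$ ($X{\left(j \right)} = 2 + \left(\left(j^{2} + 0 j\right) + j\right) = 2 + \left(\left(j^{2} + 0\right) + j\right) = 2 + \left(j^{2} + j\right) = 2 + \left(j + j^{2}\right) = 2 + j + j^{2}$)
$F = -1694$ ($F = \left(2 + 4 \left(-4\right) + \left(4 \left(-4\right)\right)^{2}\right) \left(-3 - 4\right) = \left(2 - 16 + \left(-16\right)^{2}\right) \left(-3 - 4\right) = \left(2 - 16 + 256\right) \left(-7\right) = 242 \left(-7\right) = -1694$)
$F \left(-6\right) \left(0 + 6\right) = \left(-1694\right) \left(-6\right) \left(0 + 6\right) = 10164 \cdot 6 = 60984$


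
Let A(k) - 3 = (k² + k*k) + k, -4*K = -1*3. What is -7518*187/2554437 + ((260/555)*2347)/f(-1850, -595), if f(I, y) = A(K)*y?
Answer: -9223523458/9923987745 ≈ -0.92942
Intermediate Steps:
K = ¾ (K = -(-1)*3/4 = -¼*(-3) = ¾ ≈ 0.75000)
A(k) = 3 + k + 2*k² (A(k) = 3 + ((k² + k*k) + k) = 3 + ((k² + k²) + k) = 3 + (2*k² + k) = 3 + (k + 2*k²) = 3 + k + 2*k²)
f(I, y) = 39*y/8 (f(I, y) = (3 + ¾ + 2*(¾)²)*y = (3 + ¾ + 2*(9/16))*y = (3 + ¾ + 9/8)*y = 39*y/8)
-7518*187/2554437 + ((260/555)*2347)/f(-1850, -595) = -7518*187/2554437 + ((260/555)*2347)/(((39/8)*(-595))) = -1405866*1/2554437 + ((260*(1/555))*2347)/(-23205/8) = -27566/50087 + ((52/111)*2347)*(-8/23205) = -27566/50087 + (122044/111)*(-8/23205) = -27566/50087 - 75104/198135 = -9223523458/9923987745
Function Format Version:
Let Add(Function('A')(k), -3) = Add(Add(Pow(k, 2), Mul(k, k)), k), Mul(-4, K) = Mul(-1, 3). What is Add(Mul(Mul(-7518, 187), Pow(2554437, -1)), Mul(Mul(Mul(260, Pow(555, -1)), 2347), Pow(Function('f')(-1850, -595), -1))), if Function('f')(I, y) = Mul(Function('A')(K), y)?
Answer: Rational(-9223523458, 9923987745) ≈ -0.92942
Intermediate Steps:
K = Rational(3, 4) (K = Mul(Rational(-1, 4), Mul(-1, 3)) = Mul(Rational(-1, 4), -3) = Rational(3, 4) ≈ 0.75000)
Function('A')(k) = Add(3, k, Mul(2, Pow(k, 2))) (Function('A')(k) = Add(3, Add(Add(Pow(k, 2), Mul(k, k)), k)) = Add(3, Add(Add(Pow(k, 2), Pow(k, 2)), k)) = Add(3, Add(Mul(2, Pow(k, 2)), k)) = Add(3, Add(k, Mul(2, Pow(k, 2)))) = Add(3, k, Mul(2, Pow(k, 2))))
Function('f')(I, y) = Mul(Rational(39, 8), y) (Function('f')(I, y) = Mul(Add(3, Rational(3, 4), Mul(2, Pow(Rational(3, 4), 2))), y) = Mul(Add(3, Rational(3, 4), Mul(2, Rational(9, 16))), y) = Mul(Add(3, Rational(3, 4), Rational(9, 8)), y) = Mul(Rational(39, 8), y))
Add(Mul(Mul(-7518, 187), Pow(2554437, -1)), Mul(Mul(Mul(260, Pow(555, -1)), 2347), Pow(Function('f')(-1850, -595), -1))) = Add(Mul(Mul(-7518, 187), Pow(2554437, -1)), Mul(Mul(Mul(260, Pow(555, -1)), 2347), Pow(Mul(Rational(39, 8), -595), -1))) = Add(Mul(-1405866, Rational(1, 2554437)), Mul(Mul(Mul(260, Rational(1, 555)), 2347), Pow(Rational(-23205, 8), -1))) = Add(Rational(-27566, 50087), Mul(Mul(Rational(52, 111), 2347), Rational(-8, 23205))) = Add(Rational(-27566, 50087), Mul(Rational(122044, 111), Rational(-8, 23205))) = Add(Rational(-27566, 50087), Rational(-75104, 198135)) = Rational(-9223523458, 9923987745)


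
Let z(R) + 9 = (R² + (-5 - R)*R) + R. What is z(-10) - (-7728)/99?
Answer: 3599/33 ≈ 109.06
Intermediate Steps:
z(R) = -9 + R + R² + R*(-5 - R) (z(R) = -9 + ((R² + (-5 - R)*R) + R) = -9 + ((R² + R*(-5 - R)) + R) = -9 + (R + R² + R*(-5 - R)) = -9 + R + R² + R*(-5 - R))
z(-10) - (-7728)/99 = (-9 - 4*(-10)) - (-7728)/99 = (-9 + 40) - (-7728)/99 = 31 - 69*(-112/99) = 31 + 2576/33 = 3599/33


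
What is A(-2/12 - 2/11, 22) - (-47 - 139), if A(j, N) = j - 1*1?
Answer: 12187/66 ≈ 184.65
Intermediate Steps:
A(j, N) = -1 + j (A(j, N) = j - 1 = -1 + j)
A(-2/12 - 2/11, 22) - (-47 - 139) = (-1 + (-2/12 - 2/11)) - (-47 - 139) = (-1 + (-2*1/12 - 2*1/11)) - 1*(-186) = (-1 + (-⅙ - 2/11)) + 186 = (-1 - 23/66) + 186 = -89/66 + 186 = 12187/66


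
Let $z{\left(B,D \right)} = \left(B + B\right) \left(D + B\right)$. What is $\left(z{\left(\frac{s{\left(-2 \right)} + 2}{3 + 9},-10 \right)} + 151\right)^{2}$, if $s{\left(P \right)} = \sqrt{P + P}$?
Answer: $\frac{1765400}{81} - \frac{25694 i}{27} \approx 21795.0 - 951.63 i$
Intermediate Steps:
$s{\left(P \right)} = \sqrt{2} \sqrt{P}$ ($s{\left(P \right)} = \sqrt{2 P} = \sqrt{2} \sqrt{P}$)
$z{\left(B,D \right)} = 2 B \left(B + D\right)$
$\left(z{\left(\frac{s{\left(-2 \right)} + 2}{3 + 9},-10 \right)} + 151\right)^{2} = \left(2 \frac{\sqrt{2} \sqrt{-2} + 2}{3 + 9} \left(\frac{\sqrt{2} \sqrt{-2} + 2}{3 + 9} - 10\right) + 151\right)^{2} = \left(2 \frac{\sqrt{2} i \sqrt{2} + 2}{12} \left(\frac{\sqrt{2} i \sqrt{2} + 2}{12} - 10\right) + 151\right)^{2} = \left(2 \left(2 i + 2\right) \frac{1}{12} \left(\left(2 i + 2\right) \frac{1}{12} - 10\right) + 151\right)^{2} = \left(2 \left(2 + 2 i\right) \frac{1}{12} \left(\left(2 + 2 i\right) \frac{1}{12} - 10\right) + 151\right)^{2} = \left(2 \left(\frac{1}{6} + \frac{i}{6}\right) \left(\left(\frac{1}{6} + \frac{i}{6}\right) - 10\right) + 151\right)^{2} = \left(2 \left(\frac{1}{6} + \frac{i}{6}\right) \left(- \frac{59}{6} + \frac{i}{6}\right) + 151\right)^{2} = \left(2 \left(- \frac{59}{6} + \frac{i}{6}\right) \left(\frac{1}{6} + \frac{i}{6}\right) + 151\right)^{2} = \left(151 + 2 \left(- \frac{59}{6} + \frac{i}{6}\right) \left(\frac{1}{6} + \frac{i}{6}\right)\right)^{2}$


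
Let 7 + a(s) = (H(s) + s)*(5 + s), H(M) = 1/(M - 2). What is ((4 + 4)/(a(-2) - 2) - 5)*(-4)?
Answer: 1388/63 ≈ 22.032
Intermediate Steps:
H(M) = 1/(-2 + M)
a(s) = -7 + (5 + s)*(s + 1/(-2 + s)) (a(s) = -7 + (1/(-2 + s) + s)*(5 + s) = -7 + (s + 1/(-2 + s))*(5 + s) = -7 + (5 + s)*(s + 1/(-2 + s)))
((4 + 4)/(a(-2) - 2) - 5)*(-4) = ((4 + 4)/((19 + (-2)³ - 16*(-2) + 3*(-2)²)/(-2 - 2) - 2) - 5)*(-4) = (8/((19 - 8 + 32 + 3*4)/(-4) - 2) - 5)*(-4) = (8/(-(19 - 8 + 32 + 12)/4 - 2) - 5)*(-4) = (8/(-¼*55 - 2) - 5)*(-4) = (8/(-55/4 - 2) - 5)*(-4) = (8/(-63/4) - 5)*(-4) = (8*(-4/63) - 5)*(-4) = (-32/63 - 5)*(-4) = -347/63*(-4) = 1388/63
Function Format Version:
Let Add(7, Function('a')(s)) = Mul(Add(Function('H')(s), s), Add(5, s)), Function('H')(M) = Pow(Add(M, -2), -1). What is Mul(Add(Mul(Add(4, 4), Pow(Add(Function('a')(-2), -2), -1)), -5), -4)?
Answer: Rational(1388, 63) ≈ 22.032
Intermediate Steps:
Function('H')(M) = Pow(Add(-2, M), -1)
Function('a')(s) = Add(-7, Mul(Add(5, s), Add(s, Pow(Add(-2, s), -1)))) (Function('a')(s) = Add(-7, Mul(Add(Pow(Add(-2, s), -1), s), Add(5, s))) = Add(-7, Mul(Add(s, Pow(Add(-2, s), -1)), Add(5, s))) = Add(-7, Mul(Add(5, s), Add(s, Pow(Add(-2, s), -1)))))
Mul(Add(Mul(Add(4, 4), Pow(Add(Function('a')(-2), -2), -1)), -5), -4) = Mul(Add(Mul(Add(4, 4), Pow(Add(Mul(Pow(Add(-2, -2), -1), Add(19, Pow(-2, 3), Mul(-16, -2), Mul(3, Pow(-2, 2)))), -2), -1)), -5), -4) = Mul(Add(Mul(8, Pow(Add(Mul(Pow(-4, -1), Add(19, -8, 32, Mul(3, 4))), -2), -1)), -5), -4) = Mul(Add(Mul(8, Pow(Add(Mul(Rational(-1, 4), Add(19, -8, 32, 12)), -2), -1)), -5), -4) = Mul(Add(Mul(8, Pow(Add(Mul(Rational(-1, 4), 55), -2), -1)), -5), -4) = Mul(Add(Mul(8, Pow(Add(Rational(-55, 4), -2), -1)), -5), -4) = Mul(Add(Mul(8, Pow(Rational(-63, 4), -1)), -5), -4) = Mul(Add(Mul(8, Rational(-4, 63)), -5), -4) = Mul(Add(Rational(-32, 63), -5), -4) = Mul(Rational(-347, 63), -4) = Rational(1388, 63)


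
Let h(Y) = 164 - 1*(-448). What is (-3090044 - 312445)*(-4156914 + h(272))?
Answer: 14141771835678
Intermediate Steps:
h(Y) = 612 (h(Y) = 164 + 448 = 612)
(-3090044 - 312445)*(-4156914 + h(272)) = (-3090044 - 312445)*(-4156914 + 612) = -3402489*(-4156302) = 14141771835678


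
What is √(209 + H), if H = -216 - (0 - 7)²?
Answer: 2*I*√14 ≈ 7.4833*I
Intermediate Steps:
H = -265 (H = -216 - 1*(-7)² = -216 - 1*49 = -216 - 49 = -265)
√(209 + H) = √(209 - 265) = √(-56) = 2*I*√14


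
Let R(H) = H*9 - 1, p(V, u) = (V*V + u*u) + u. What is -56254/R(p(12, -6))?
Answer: -56254/1565 ≈ -35.945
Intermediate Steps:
p(V, u) = u + V² + u² (p(V, u) = (V² + u²) + u = u + V² + u²)
R(H) = -1 + 9*H (R(H) = 9*H - 1 = -1 + 9*H)
-56254/R(p(12, -6)) = -56254/(-1 + 9*(-6 + 12² + (-6)²)) = -56254/(-1 + 9*(-6 + 144 + 36)) = -56254/(-1 + 9*174) = -56254/(-1 + 1566) = -56254/1565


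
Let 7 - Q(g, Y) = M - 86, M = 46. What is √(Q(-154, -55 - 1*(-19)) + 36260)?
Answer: √36307 ≈ 190.54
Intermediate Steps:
Q(g, Y) = 47 (Q(g, Y) = 7 - (46 - 86) = 7 - 1*(-40) = 7 + 40 = 47)
√(Q(-154, -55 - 1*(-19)) + 36260) = √(47 + 36260) = √36307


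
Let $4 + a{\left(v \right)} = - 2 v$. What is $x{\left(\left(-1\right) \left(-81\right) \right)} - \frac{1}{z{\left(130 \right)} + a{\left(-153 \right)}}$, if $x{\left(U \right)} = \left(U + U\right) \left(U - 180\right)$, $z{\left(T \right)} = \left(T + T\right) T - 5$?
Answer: $- \frac{546847687}{34097} \approx -16038.0$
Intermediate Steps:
$z{\left(T \right)} = -5 + 2 T^{2}$ ($z{\left(T \right)} = 2 T T - 5 = 2 T^{2} - 5 = -5 + 2 T^{2}$)
$x{\left(U \right)} = 2 U \left(-180 + U\right)$
$a{\left(v \right)} = -4 - 2 v$
$x{\left(\left(-1\right) \left(-81\right) \right)} - \frac{1}{z{\left(130 \right)} + a{\left(-153 \right)}} = 2 \left(\left(-1\right) \left(-81\right)\right) \left(-180 - -81\right) - \frac{1}{\left(-5 + 2 \cdot 130^{2}\right) - -302} = 2 \cdot 81 \left(-180 + 81\right) - \frac{1}{\left(-5 + 2 \cdot 16900\right) + \left(-4 + 306\right)} = 2 \cdot 81 \left(-99\right) - \frac{1}{\left(-5 + 33800\right) + 302} = -16038 - \frac{1}{33795 + 302} = -16038 - \frac{1}{34097} = - \frac{546847687}{34097}$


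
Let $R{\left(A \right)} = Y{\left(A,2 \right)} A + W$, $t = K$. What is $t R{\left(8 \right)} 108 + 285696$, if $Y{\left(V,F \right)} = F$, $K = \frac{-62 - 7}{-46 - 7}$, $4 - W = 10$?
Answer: $\frac{15216408}{53} \approx 2.871 \cdot 10^{5}$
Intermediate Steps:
$W = -6$ ($W = 4 - 10 = -6$)
$K = \frac{69}{53}$ ($K = - \frac{69}{-53} = \left(-69\right) \left(- \frac{1}{53}\right) = \frac{69}{53} \approx 1.3019$)
$t = \frac{69}{53} \approx 1.3019$
$R{\left(A \right)} = -6 + 2 A$ ($R{\left(A \right)} = 2 A - 6 = -6 + 2 A$)
$t R{\left(8 \right)} 108 + 285696 = \frac{69 \left(-6 + 2 \cdot 8\right)}{53} \cdot 108 + 285696 = \frac{69 \left(-6 + 16\right)}{53} \cdot 108 + 285696 = \frac{69}{53} \cdot 10 \cdot 108 + 285696 = \frac{690}{53} \cdot 108 + 285696 = \frac{74520}{53} + 285696 = \frac{15216408}{53}$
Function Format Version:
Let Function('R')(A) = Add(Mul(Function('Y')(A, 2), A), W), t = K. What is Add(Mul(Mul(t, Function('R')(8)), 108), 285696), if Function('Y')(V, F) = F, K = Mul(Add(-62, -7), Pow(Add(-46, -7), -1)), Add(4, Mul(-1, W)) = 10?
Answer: Rational(15216408, 53) ≈ 2.8710e+5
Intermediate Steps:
W = -6 (W = Add(4, Mul(-1, 10)) = Add(4, -10) = -6)
K = Rational(69, 53) (K = Mul(-69, Pow(-53, -1)) = Mul(-69, Rational(-1, 53)) = Rational(69, 53) ≈ 1.3019)
t = Rational(69, 53) ≈ 1.3019
Function('R')(A) = Add(-6, Mul(2, A)) (Function('R')(A) = Add(Mul(2, A), -6) = Add(-6, Mul(2, A)))
Add(Mul(Mul(t, Function('R')(8)), 108), 285696) = Add(Mul(Mul(Rational(69, 53), Add(-6, Mul(2, 8))), 108), 285696) = Add(Mul(Mul(Rational(69, 53), Add(-6, 16)), 108), 285696) = Add(Mul(Mul(Rational(69, 53), 10), 108), 285696) = Add(Mul(Rational(690, 53), 108), 285696) = Add(Rational(74520, 53), 285696) = Rational(15216408, 53)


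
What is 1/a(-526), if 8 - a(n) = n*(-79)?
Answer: -1/41546 ≈ -2.4070e-5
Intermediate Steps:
a(n) = 8 + 79*n (a(n) = 8 - n*(-79) = 8 - (-79)*n = 8 + 79*n)
1/a(-526) = 1/(8 + 79*(-526)) = 1/(8 - 41554) = 1/(-41546) = -1/41546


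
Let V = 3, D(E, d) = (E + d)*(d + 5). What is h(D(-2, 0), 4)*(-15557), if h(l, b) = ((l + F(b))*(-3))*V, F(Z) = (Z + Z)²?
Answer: 7560702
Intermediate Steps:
F(Z) = 4*Z² (F(Z) = (2*Z)² = 4*Z²)
D(E, d) = (5 + d)*(E + d) (D(E, d) = (E + d)*(5 + d) = (5 + d)*(E + d))
h(l, b) = -36*b² - 9*l (h(l, b) = ((l + 4*b²)*(-3))*3 = (-12*b² - 3*l)*3 = -36*b² - 9*l)
h(D(-2, 0), 4)*(-15557) = (-36*4² - 9*(0² + 5*(-2) + 5*0 - 2*0))*(-15557) = (-36*16 - 9*(0 - 10 + 0 + 0))*(-15557) = (-576 - 9*(-10))*(-15557) = (-576 + 90)*(-15557) = -486*(-15557) = 7560702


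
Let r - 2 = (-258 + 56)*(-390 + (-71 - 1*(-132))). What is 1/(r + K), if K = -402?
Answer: 1/66058 ≈ 1.5138e-5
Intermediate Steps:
r = 66460 (r = 2 + (-258 + 56)*(-390 + (-71 - 1*(-132))) = 2 - 202*(-390 + (-71 + 132)) = 2 - 202*(-390 + 61) = 2 - 202*(-329) = 2 + 66458 = 66460)
1/(r + K) = 1/(66460 - 402) = 1/66058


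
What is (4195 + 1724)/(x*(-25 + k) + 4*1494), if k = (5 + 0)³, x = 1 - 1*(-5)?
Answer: 1973/2192 ≈ 0.90009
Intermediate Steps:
x = 6 (x = 1 + 5 = 6)
k = 125 (k = 5³ = 125)
(4195 + 1724)/(x*(-25 + k) + 4*1494) = (4195 + 1724)/(6*(-25 + 125) + 4*1494) = 5919/(6*100 + 5976) = 5919/(600 + 5976) = 5919/6576 = 5919*(1/6576) = 1973/2192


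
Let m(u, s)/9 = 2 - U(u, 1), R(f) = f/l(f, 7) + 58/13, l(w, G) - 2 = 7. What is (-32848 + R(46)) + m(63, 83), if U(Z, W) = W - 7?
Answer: -3833672/117 ≈ -32766.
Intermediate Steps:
l(w, G) = 9 (l(w, G) = 2 + 7 = 9)
U(Z, W) = -7 + W
R(f) = 58/13 + f/9 (R(f) = f/9 + 58/13 = 58/13 + f/9)
m(u, s) = 72 (m(u, s) = 9*(2 - (-7 + 1)) = 9*(2 - 1*(-6)) = 9*(2 + 6) = 9*8 = 72)
(-32848 + R(46)) + m(63, 83) = (-32848 + (58/13 + (⅑)*46)) + 72 = (-32848 + (58/13 + 46/9)) + 72 = (-32848 + 1120/117) + 72 = -3842096/117 + 72 = -3833672/117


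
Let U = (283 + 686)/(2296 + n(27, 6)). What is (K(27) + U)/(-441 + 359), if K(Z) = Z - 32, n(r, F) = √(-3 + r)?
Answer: 1508321/27016909 + 969*√6/216135272 ≈ 0.055840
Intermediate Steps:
U = 969/(2296 + 2*√6) (U = (283 + 686)/(2296 + √(-3 + 27)) = 969/(2296 + √24) = 969/(2296 + 2*√6) ≈ 0.42114)
K(Z) = -32 + Z
(K(27) + U)/(-441 + 359) = ((-32 + 27) + (278103/658949 - 969*√6/2635796))/(-441 + 359) = (-5 + (278103/658949 - 969*√6/2635796))/(-82) = (-3016642/658949 - 969*√6/2635796)*(-1/82) = 1508321/27016909 + 969*√6/216135272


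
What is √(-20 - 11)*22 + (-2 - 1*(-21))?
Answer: 19 + 22*I*√31 ≈ 19.0 + 122.49*I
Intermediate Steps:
√(-20 - 11)*22 + (-2 - 1*(-21)) = √(-31)*22 + (-2 + 21) = (I*√31)*22 + 19 = 22*I*√31 + 19 = 19 + 22*I*√31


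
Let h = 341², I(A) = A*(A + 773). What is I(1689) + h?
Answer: 4274599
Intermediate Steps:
I(A) = A*(773 + A)
h = 116281
I(1689) + h = 1689*(773 + 1689) + 116281 = 1689*2462 + 116281 = 4158318 + 116281 = 4274599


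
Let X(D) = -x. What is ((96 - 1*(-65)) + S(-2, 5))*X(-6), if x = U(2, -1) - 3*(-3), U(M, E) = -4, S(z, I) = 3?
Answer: -820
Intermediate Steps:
x = 5 (x = -4 - 3*(-3) = -4 + 9 = 5)
X(D) = -5 (X(D) = -1*5 = -5)
((96 - 1*(-65)) + S(-2, 5))*X(-6) = ((96 - 1*(-65)) + 3)*(-5) = ((96 + 65) + 3)*(-5) = (161 + 3)*(-5) = 164*(-5) = -820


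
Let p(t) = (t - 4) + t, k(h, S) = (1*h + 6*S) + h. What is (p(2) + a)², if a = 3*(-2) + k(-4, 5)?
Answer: 256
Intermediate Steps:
k(h, S) = 2*h + 6*S (k(h, S) = (h + 6*S) + h = 2*h + 6*S)
p(t) = -4 + 2*t (p(t) = (-4 + t) + t = -4 + 2*t)
a = 16 (a = 3*(-2) + (2*(-4) + 6*5) = -6 + (-8 + 30) = -6 + 22 = 16)
(p(2) + a)² = ((-4 + 2*2) + 16)² = ((-4 + 4) + 16)² = (0 + 16)² = 16² = 256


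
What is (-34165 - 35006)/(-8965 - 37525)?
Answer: 69171/46490 ≈ 1.4879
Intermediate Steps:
(-34165 - 35006)/(-8965 - 37525) = -69171/(-46490) = -69171*(-1/46490) = 69171/46490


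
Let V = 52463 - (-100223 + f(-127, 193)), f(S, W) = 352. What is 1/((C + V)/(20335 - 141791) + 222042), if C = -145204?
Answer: 60728/13484163011 ≈ 4.5037e-6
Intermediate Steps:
V = 152334 (V = 52463 - (-100223 + 352) = 52463 - 1*(-99871) = 52463 + 99871 = 152334)
1/((C + V)/(20335 - 141791) + 222042) = 1/((-145204 + 152334)/(20335 - 141791) + 222042) = 1/(7130/(-121456) + 222042) = 1/(7130*(-1/121456) + 222042) = 1/(-3565/60728 + 222042) = 1/(13484163011/60728) = 60728/13484163011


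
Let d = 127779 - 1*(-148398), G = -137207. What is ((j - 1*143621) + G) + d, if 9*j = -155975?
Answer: -197834/9 ≈ -21982.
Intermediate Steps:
d = 276177 (d = 127779 + 148398 = 276177)
j = -155975/9 (j = (⅑)*(-155975) = -155975/9 ≈ -17331.)
((j - 1*143621) + G) + d = ((-155975/9 - 1*143621) - 137207) + 276177 = ((-155975/9 - 143621) - 137207) + 276177 = (-1448564/9 - 137207) + 276177 = -2683427/9 + 276177 = -197834/9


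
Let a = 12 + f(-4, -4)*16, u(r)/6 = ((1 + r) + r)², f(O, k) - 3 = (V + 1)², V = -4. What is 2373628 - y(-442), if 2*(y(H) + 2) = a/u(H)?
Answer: 1850693201053/779689 ≈ 2.3736e+6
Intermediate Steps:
f(O, k) = 12 (f(O, k) = 3 + (-4 + 1)² = 3 + (-3)² = 3 + 9 = 12)
u(r) = 6*(1 + 2*r)² (u(r) = 6*((1 + r) + r)² = 6*(1 + 2*r)²)
a = 204 (a = 12 + 12*16 = 12 + 192 = 204)
y(H) = -2 + 17/(1 + 2*H)² (y(H) = -2 + (204/((6*(1 + 2*H)²)))/2 = -2 + (204*(1/(6*(1 + 2*H)²)))/2 = -2 + (34/(1 + 2*H)²)/2 = -2 + 17/(1 + 2*H)²)
2373628 - y(-442) = 2373628 - (-2 + 17/(1 + 2*(-442))²) = 2373628 - (-2 + 17/(1 - 884)²) = 2373628 - (-2 + 17/(-883)²) = 2373628 - (-2 + 17*(1/779689)) = 2373628 - (-2 + 17/779689) = 2373628 - 1*(-1559361/779689) = 2373628 + 1559361/779689 = 1850693201053/779689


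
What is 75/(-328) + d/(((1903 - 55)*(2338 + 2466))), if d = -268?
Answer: -2601259/11374671 ≈ -0.22869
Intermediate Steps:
75/(-328) + d/(((1903 - 55)*(2338 + 2466))) = 75/(-328) - 268*1/((1903 - 55)*(2338 + 2466)) = 75*(-1/328) - 268/(1848*4804) = -75/328 - 268/8877792 = -75/328 - 268*1/8877792 = -75/328 - 67/2219448 = -2601259/11374671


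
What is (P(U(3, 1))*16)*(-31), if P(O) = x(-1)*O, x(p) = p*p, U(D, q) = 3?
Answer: -1488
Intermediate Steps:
x(p) = p²
P(O) = O (P(O) = (-1)²*O = 1*O = O)
(P(U(3, 1))*16)*(-31) = (3*16)*(-31) = 48*(-31) = -1488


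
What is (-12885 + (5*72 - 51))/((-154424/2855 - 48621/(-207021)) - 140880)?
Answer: 825886817120/9255360384261 ≈ 0.089233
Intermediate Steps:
(-12885 + (5*72 - 51))/((-154424/2855 - 48621/(-207021)) - 140880) = (-12885 + (360 - 51))/((-154424*1/2855 - 48621*(-1/207021)) - 140880) = (-12885 + 309)/((-154424/2855 + 16207/69007) - 140880) = -12576/(-10610065983/197014985 - 140880) = -12576/(-27766081152783/197014985) = -12576*(-197014985/27766081152783) = 825886817120/9255360384261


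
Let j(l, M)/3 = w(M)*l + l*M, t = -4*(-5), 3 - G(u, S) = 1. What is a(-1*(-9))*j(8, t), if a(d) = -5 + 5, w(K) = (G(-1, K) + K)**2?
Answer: 0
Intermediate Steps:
G(u, S) = 2 (G(u, S) = 3 - 1*1 = 3 - 1 = 2)
w(K) = (2 + K)**2
t = 20
a(d) = 0
j(l, M) = 3*M*l + 3*l*(2 + M)**2 (j(l, M) = 3*((2 + M)**2*l + l*M) = 3*(l*(2 + M)**2 + M*l) = 3*(M*l + l*(2 + M)**2) = 3*M*l + 3*l*(2 + M)**2)
a(-1*(-9))*j(8, t) = 0*(3*8*(20 + (2 + 20)**2)) = 0*(3*8*(20 + 22**2)) = 0*(3*8*(20 + 484)) = 0*(3*8*504) = 0*12096 = 0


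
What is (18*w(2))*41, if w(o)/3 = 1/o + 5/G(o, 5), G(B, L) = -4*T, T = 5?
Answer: 1107/2 ≈ 553.50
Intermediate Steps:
G(B, L) = -20 (G(B, L) = -4*5 = -20)
w(o) = -¾ + 3/o (w(o) = 3*(1/o + 5/(-20)) = 3*(1/o + 5*(-1/20)) = 3*(1/o - ¼) = 3*(-¼ + 1/o) = -¾ + 3/o)
(18*w(2))*41 = (18*(-¾ + 3/2))*41 = (18*(¾))*41 = (27/2)*41 = 1107/2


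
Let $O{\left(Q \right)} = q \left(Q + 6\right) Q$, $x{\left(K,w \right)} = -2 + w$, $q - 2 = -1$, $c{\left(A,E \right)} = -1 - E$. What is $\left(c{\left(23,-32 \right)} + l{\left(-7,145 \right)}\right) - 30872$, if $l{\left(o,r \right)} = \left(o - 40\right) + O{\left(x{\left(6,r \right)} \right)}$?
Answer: $-9581$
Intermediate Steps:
$q = 1$ ($q = 2 - 1 = 1$)
$O{\left(Q \right)} = Q \left(6 + Q\right)$ ($O{\left(Q \right)} = 1 \left(Q + 6\right) Q = 1 \left(6 + Q\right) Q = 1 Q \left(6 + Q\right) = Q \left(6 + Q\right)$)
$l{\left(o,r \right)} = -40 + o + \left(-2 + r\right) \left(4 + r\right)$ ($l{\left(o,r \right)} = \left(o - 40\right) + \left(-2 + r\right) \left(6 + \left(-2 + r\right)\right) = \left(-40 + o\right) + \left(-2 + r\right) \left(4 + r\right) = -40 + o + \left(-2 + r\right) \left(4 + r\right)$)
$\left(c{\left(23,-32 \right)} + l{\left(-7,145 \right)}\right) - 30872 = \left(\left(-1 - -32\right) - \left(47 - \left(-2 + 145\right) \left(4 + 145\right)\right)\right) - 30872 = \left(\left(-1 + 32\right) - -21260\right) - 30872 = \left(31 - -21260\right) - 30872 = \left(31 + 21260\right) - 30872 = 21291 - 30872 = -9581$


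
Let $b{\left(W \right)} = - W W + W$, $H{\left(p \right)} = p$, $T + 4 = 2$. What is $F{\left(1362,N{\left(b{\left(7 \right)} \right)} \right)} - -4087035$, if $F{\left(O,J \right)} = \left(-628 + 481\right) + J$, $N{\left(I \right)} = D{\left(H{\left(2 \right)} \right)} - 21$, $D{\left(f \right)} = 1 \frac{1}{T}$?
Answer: $\frac{8173733}{2} \approx 4.0869 \cdot 10^{6}$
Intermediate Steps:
$T = -2$ ($T = -4 + 2 = -2$)
$D{\left(f \right)} = - \frac{1}{2}$ ($D{\left(f \right)} = 1 \frac{1}{-2} = 1 \left(- \frac{1}{2}\right) = - \frac{1}{2}$)
$b{\left(W \right)} = W - W^{2}$ ($b{\left(W \right)} = - W^{2} + W = W - W^{2}$)
$N{\left(I \right)} = - \frac{43}{2}$ ($N{\left(I \right)} = - \frac{1}{2} - 21 = - \frac{43}{2}$)
$F{\left(O,J \right)} = -147 + J$
$F{\left(1362,N{\left(b{\left(7 \right)} \right)} \right)} - -4087035 = \left(-147 - \frac{43}{2}\right) - -4087035 = - \frac{337}{2} + 4087035 = \frac{8173733}{2}$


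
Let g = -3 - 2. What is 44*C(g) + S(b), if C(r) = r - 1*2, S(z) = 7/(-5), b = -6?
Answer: -1547/5 ≈ -309.40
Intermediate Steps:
g = -5
S(z) = -7/5 (S(z) = 7*(-⅕) = -7/5)
C(r) = -2 + r (C(r) = r - 2 = -2 + r)
44*C(g) + S(b) = 44*(-2 - 5) - 7/5 = 44*(-7) - 7/5 = -308 - 7/5 = -1547/5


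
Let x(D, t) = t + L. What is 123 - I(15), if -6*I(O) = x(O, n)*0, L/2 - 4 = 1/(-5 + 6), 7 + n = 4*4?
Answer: 123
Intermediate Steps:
n = 9 (n = -7 + 4*4 = -7 + 16 = 9)
L = 10 (L = 8 + 2/(-5 + 6) = 8 + 2/1 = 8 + 2*1 = 8 + 2 = 10)
x(D, t) = 10 + t (x(D, t) = t + 10 = 10 + t)
I(O) = 0 (I(O) = -(10 + 9)*0/6 = -19*0/6 = -⅙*0 = 0)
123 - I(15) = 123 - 1*0 = 123 + 0 = 123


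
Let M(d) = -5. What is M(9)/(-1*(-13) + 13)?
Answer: -5/26 ≈ -0.19231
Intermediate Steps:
M(9)/(-1*(-13) + 13) = -5/(-1*(-13) + 13) = -5/(13 + 13) = -5/26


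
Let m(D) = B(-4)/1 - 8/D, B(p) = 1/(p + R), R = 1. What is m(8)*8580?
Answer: -11440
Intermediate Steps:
B(p) = 1/(1 + p) (B(p) = 1/(p + 1) = 1/(1 + p))
m(D) = -⅓ - 8/D (m(D) = 1/((1 - 4)*1) - 8/D = 1/(-3) - 8/D = -⅓*1 - 8/D = -⅓ - 8/D)
m(8)*8580 = ((⅓)*(-24 - 1*8)/8)*8580 = ((⅓)*(⅛)*(-24 - 8))*8580 = ((⅓)*(⅛)*(-32))*8580 = -4/3*8580 = -11440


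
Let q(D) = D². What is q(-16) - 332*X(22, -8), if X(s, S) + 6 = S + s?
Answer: -2400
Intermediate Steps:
X(s, S) = -6 + S + s (X(s, S) = -6 + (S + s) = -6 + S + s)
q(-16) - 332*X(22, -8) = (-16)² - 332*(-6 - 8 + 22) = 256 - 332*8 = 256 - 2656 = -2400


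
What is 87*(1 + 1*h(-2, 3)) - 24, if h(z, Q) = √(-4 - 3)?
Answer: 63 + 87*I*√7 ≈ 63.0 + 230.18*I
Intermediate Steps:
h(z, Q) = I*√7 (h(z, Q) = √(-7) = I*√7)
87*(1 + 1*h(-2, 3)) - 24 = 87*(1 + 1*(I*√7)) - 24 = 87*(1 + I*√7) - 24 = (87 + 87*I*√7) - 24 = 63 + 87*I*√7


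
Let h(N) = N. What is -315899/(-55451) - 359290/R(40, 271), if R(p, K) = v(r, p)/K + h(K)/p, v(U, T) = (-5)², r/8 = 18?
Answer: -215941693486141/4127827891 ≈ -52314.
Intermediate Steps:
r = 144 (r = 8*18 = 144)
v(U, T) = 25
R(p, K) = 25/K + K/p
-315899/(-55451) - 359290/R(40, 271) = -315899/(-55451) - 359290/(25/271 + 271/40) = -315899*(-1/55451) - 359290/(25*(1/271) + 271*(1/40)) = 315899/55451 - 359290/(25/271 + 271/40) = 315899/55451 - 359290/74441/10840 = 315899/55451 - 359290*10840/74441 = 315899/55451 - 3894703600/74441 = -215941693486141/4127827891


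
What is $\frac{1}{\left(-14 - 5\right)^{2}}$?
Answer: $\frac{1}{361} \approx 0.0027701$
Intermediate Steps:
$\frac{1}{\left(-14 - 5\right)^{2}} = \frac{1}{\left(-19\right)^{2}} = \frac{1}{361}$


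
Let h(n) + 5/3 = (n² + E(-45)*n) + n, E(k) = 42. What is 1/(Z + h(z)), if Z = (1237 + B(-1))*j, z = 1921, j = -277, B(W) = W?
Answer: 3/10291411 ≈ 2.9151e-7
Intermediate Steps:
h(n) = -5/3 + n² + 43*n (h(n) = -5/3 + ((n² + 42*n) + n) = -5/3 + (n² + 43*n) = -5/3 + n² + 43*n)
Z = -342372 (Z = (1237 - 1)*(-277) = 1236*(-277) = -342372)
1/(Z + h(z)) = 1/(-342372 + (-5/3 + 1921² + 43*1921)) = 1/(-342372 + (-5/3 + 3690241 + 82603)) = 1/(-342372 + 11318527/3) = 1/(10291411/3) = 3/10291411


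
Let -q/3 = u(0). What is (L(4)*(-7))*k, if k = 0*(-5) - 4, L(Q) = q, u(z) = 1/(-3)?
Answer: 28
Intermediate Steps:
u(z) = -⅓
q = 1 (q = -3*(-⅓) = 1)
L(Q) = 1
k = -4 (k = 0 - 4 = -4)
(L(4)*(-7))*k = (1*(-7))*(-4) = -7*(-4) = 28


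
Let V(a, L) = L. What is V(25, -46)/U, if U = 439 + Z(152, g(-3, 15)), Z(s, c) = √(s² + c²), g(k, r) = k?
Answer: -10097/84804 + 23*√23113/84804 ≈ -0.077830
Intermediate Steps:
Z(s, c) = √(c² + s²)
U = 439 + √23113 (U = 439 + √((-3)² + 152²) = 439 + √(9 + 23104) = 439 + √23113 ≈ 591.03)
V(25, -46)/U = -46/(439 + √23113)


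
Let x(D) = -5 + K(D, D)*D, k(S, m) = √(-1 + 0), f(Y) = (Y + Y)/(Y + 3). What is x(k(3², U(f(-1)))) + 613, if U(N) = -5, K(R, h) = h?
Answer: 607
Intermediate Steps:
f(Y) = 2*Y/(3 + Y) (f(Y) = (2*Y)/(3 + Y) = 2*Y/(3 + Y))
k(S, m) = I (k(S, m) = √(-1) = I)
x(D) = -5 + D² (x(D) = -5 + D*D = -5 + D²)
x(k(3², U(f(-1)))) + 613 = (-5 + I²) + 613 = (-5 - 1) + 613 = -6 + 613 = 607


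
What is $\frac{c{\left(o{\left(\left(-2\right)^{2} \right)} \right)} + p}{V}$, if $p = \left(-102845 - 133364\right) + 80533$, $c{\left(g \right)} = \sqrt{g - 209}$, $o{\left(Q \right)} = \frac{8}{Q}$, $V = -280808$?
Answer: $\frac{38919}{70202} - \frac{3 i \sqrt{23}}{280808} \approx 0.55439 - 5.1236 \cdot 10^{-5} i$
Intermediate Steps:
$c{\left(g \right)} = \sqrt{-209 + g}$
$p = -155676$ ($p = -236209 + 80533 = -155676$)
$\frac{c{\left(o{\left(\left(-2\right)^{2} \right)} \right)} + p}{V} = \frac{\sqrt{-209 + \frac{8}{\left(-2\right)^{2}}} - 155676}{-280808} = \left(\sqrt{-209 + \frac{8}{4}} - 155676\right) \left(- \frac{1}{280808}\right) = \left(\sqrt{-209 + 8 \cdot \frac{1}{4}} - 155676\right) \left(- \frac{1}{280808}\right) = \left(\sqrt{-209 + 2} - 155676\right) \left(- \frac{1}{280808}\right) = \left(\sqrt{-207} - 155676\right) \left(- \frac{1}{280808}\right) = \left(3 i \sqrt{23} - 155676\right) \left(- \frac{1}{280808}\right) = \left(-155676 + 3 i \sqrt{23}\right) \left(- \frac{1}{280808}\right) = \frac{38919}{70202} - \frac{3 i \sqrt{23}}{280808}$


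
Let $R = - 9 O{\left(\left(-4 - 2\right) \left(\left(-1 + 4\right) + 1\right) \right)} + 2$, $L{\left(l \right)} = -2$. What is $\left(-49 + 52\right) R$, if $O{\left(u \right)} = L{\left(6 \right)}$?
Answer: $60$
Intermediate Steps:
$O{\left(u \right)} = -2$
$R = 20$ ($R = \left(-9\right) \left(-2\right) + 2 = 18 + 2 = 20$)
$\left(-49 + 52\right) R = \left(-49 + 52\right) 20 = 3 \cdot 20 = 60$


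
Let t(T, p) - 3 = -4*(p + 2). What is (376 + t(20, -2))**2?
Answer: 143641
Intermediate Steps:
t(T, p) = -5 - 4*p (t(T, p) = 3 - 4*(p + 2) = 3 - 4*(2 + p) = 3 + (-8 - 4*p) = -5 - 4*p)
(376 + t(20, -2))**2 = (376 + (-5 - 4*(-2)))**2 = (376 + (-5 + 8))**2 = (376 + 3)**2 = 379**2 = 143641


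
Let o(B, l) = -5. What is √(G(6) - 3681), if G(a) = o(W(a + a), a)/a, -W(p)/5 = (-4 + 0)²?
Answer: I*√132546/6 ≈ 60.678*I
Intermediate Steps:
W(p) = -80 (W(p) = -5*(-4 + 0)² = -5*(-4)² = -5*16 = -80)
G(a) = -5/a
√(G(6) - 3681) = √(-5/6 - 3681) = √(-5*⅙ - 3681) = √(-⅚ - 3681) = √(-22091/6) = I*√132546/6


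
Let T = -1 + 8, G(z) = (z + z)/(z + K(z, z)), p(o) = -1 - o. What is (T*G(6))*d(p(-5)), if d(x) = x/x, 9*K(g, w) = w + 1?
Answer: 756/61 ≈ 12.393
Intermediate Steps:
K(g, w) = 1/9 + w/9 (K(g, w) = (w + 1)/9 = (1 + w)/9 = 1/9 + w/9)
G(z) = 2*z/(1/9 + 10*z/9) (G(z) = (z + z)/(z + (1/9 + z/9)) = (2*z)/(1/9 + 10*z/9) = 2*z/(1/9 + 10*z/9))
d(x) = 1
T = 7
(T*G(6))*d(p(-5)) = (7*(18*6/(1 + 10*6)))*1 = (7*(18*6/(1 + 60)))*1 = (7*(18*6/61))*1 = (7*(18*6*(1/61)))*1 = (7*(108/61))*1 = (756/61)*1 = 756/61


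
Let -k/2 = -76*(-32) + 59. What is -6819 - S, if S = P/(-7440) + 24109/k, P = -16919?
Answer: -126329259509/18533040 ≈ -6816.4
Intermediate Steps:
k = -4982 (k = -2*(-76*(-32) + 59) = -2*(2432 + 59) = -2*2491 = -4982)
S = -47540251/18533040 (S = -16919/(-7440) + 24109/(-4982) = -16919*(-1/7440) + 24109*(-1/4982) = 16919/7440 - 24109/4982 = -47540251/18533040 ≈ -2.5652)
-6819 - S = -6819 - 1*(-47540251/18533040) = -6819 + 47540251/18533040 = -126329259509/18533040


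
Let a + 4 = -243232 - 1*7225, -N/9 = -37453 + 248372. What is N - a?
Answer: -1647810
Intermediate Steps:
N = -1898271 (N = -9*(-37453 + 248372) = -9*210919 = -1898271)
a = -250461 (a = -4 + (-243232 - 1*7225) = -4 + (-243232 - 7225) = -4 - 250457 = -250461)
N - a = -1898271 - 1*(-250461) = -1898271 + 250461 = -1647810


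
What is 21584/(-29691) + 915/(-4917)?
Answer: -44431931/48663549 ≈ -0.91304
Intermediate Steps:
21584/(-29691) + 915/(-4917) = 21584*(-1/29691) + 915*(-1/4917) = -21584/29691 - 305/1639 = -44431931/48663549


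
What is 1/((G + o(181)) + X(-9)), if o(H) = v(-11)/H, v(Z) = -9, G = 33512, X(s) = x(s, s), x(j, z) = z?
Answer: 181/6064034 ≈ 2.9848e-5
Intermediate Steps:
X(s) = s
o(H) = -9/H
1/((G + o(181)) + X(-9)) = 1/((33512 - 9/181) - 9) = 1/(6065663/181 - 9) = 1/(6064034/181) = 181/6064034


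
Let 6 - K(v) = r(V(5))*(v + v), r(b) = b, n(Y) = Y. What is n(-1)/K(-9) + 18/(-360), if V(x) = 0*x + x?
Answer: -29/480 ≈ -0.060417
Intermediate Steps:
V(x) = x (V(x) = 0 + x = x)
K(v) = 6 - 10*v (K(v) = 6 - 5*(v + v) = 6 - 5*2*v = 6 - 10*v)
n(-1)/K(-9) + 18/(-360) = -1/(6 - 10*(-9)) + 18/(-360) = -1/(6 + 90) + 18*(-1/360) = -1/96 - 1/20 = -29/480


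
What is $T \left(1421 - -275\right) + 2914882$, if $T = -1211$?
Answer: $861026$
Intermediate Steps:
$T \left(1421 - -275\right) + 2914882 = - 1211 \left(1421 - -275\right) + 2914882 = - 1211 \left(1421 + 275\right) + 2914882 = \left(-1211\right) 1696 + 2914882 = -2053856 + 2914882 = 861026$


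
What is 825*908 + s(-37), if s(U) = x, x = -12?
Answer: 749088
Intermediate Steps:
s(U) = -12
825*908 + s(-37) = 825*908 - 12 = 749100 - 12 = 749088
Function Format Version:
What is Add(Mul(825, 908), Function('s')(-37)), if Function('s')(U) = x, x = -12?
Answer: 749088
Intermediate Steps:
Function('s')(U) = -12
Add(Mul(825, 908), Function('s')(-37)) = Add(Mul(825, 908), -12) = Add(749100, -12) = 749088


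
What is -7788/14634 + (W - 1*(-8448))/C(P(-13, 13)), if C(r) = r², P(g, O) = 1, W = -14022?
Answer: -13596284/2439 ≈ -5574.5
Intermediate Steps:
-7788/14634 + (W - 1*(-8448))/C(P(-13, 13)) = -7788/14634 + (-14022 - 1*(-8448))/(1²) = -7788*1/14634 + (-14022 + 8448)/1 = -1298/2439 - 5574*1 = -1298/2439 - 5574 = -13596284/2439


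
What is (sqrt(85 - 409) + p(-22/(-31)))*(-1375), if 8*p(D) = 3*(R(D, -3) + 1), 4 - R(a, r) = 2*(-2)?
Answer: -37125/8 - 24750*I ≈ -4640.6 - 24750.0*I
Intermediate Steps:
R(a, r) = 8 (R(a, r) = 4 - 2*(-2) = 4 - 1*(-4) = 4 + 4 = 8)
p(D) = 27/8 (p(D) = (3*(8 + 1))/8 = (3*9)/8 = (1/8)*27 = 27/8)
(sqrt(85 - 409) + p(-22/(-31)))*(-1375) = (sqrt(85 - 409) + 27/8)*(-1375) = (sqrt(-324) + 27/8)*(-1375) = (18*I + 27/8)*(-1375) = (27/8 + 18*I)*(-1375) = -37125/8 - 24750*I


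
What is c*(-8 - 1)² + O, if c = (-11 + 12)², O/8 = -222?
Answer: -1695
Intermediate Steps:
O = -1776 (O = 8*(-222) = -1776)
c = 1 (c = 1² = 1)
c*(-8 - 1)² + O = 1*(-8 - 1)² - 1776 = 1*(-9)² - 1776 = 1*81 - 1776 = 81 - 1776 = -1695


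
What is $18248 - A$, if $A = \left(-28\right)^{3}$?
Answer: $40200$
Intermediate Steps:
$A = -21952$
$18248 - A = 18248 - -21952 = 18248 + 21952 = 40200$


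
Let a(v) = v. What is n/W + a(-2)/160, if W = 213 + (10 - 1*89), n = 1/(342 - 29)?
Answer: -20931/1677680 ≈ -0.012476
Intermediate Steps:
n = 1/313 ≈ 0.0031949
W = 134 (W = 213 + (10 - 89) = 213 - 79 = 134)
n/W + a(-2)/160 = (1/313)/134 - 2/160 = (1/313)*(1/134) - 2*1/160 = 1/41942 - 1/80 = -20931/1677680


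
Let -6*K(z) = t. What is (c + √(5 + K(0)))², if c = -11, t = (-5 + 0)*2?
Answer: 383/3 - 44*√15/3 ≈ 70.863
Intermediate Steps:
t = -10 (t = -5*2 = -10)
K(z) = 5/3 (K(z) = -⅙*(-10) = 5/3)
(c + √(5 + K(0)))² = (-11 + √(5 + 5/3))² = (-11 + √(20/3))² = (-11 + 2*√15/3)²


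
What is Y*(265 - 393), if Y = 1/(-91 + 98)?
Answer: -128/7 ≈ -18.286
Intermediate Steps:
Y = ⅐ (Y = 1/7 = ⅐ ≈ 0.14286)
Y*(265 - 393) = (265 - 393)/7 = (⅐)*(-128) = -128/7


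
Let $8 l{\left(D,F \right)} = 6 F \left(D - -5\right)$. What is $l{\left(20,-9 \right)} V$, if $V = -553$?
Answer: $\frac{373275}{4} \approx 93319.0$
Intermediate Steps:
$l{\left(D,F \right)} = \frac{3 F \left(5 + D\right)}{4}$ ($l{\left(D,F \right)} = \frac{6 F \left(D - -5\right)}{8} = \frac{6 F \left(D + 5\right)}{8} = \frac{6 F \left(5 + D\right)}{8} = \frac{3 F \left(5 + D\right)}{4}$)
$l{\left(20,-9 \right)} V = \frac{3}{4} \left(-9\right) \left(5 + 20\right) \left(-553\right) = \frac{3}{4} \left(-9\right) 25 \left(-553\right) = \left(- \frac{675}{4}\right) \left(-553\right) = \frac{373275}{4}$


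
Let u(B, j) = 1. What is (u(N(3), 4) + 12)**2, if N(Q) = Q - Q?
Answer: 169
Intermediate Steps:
N(Q) = 0
(u(N(3), 4) + 12)**2 = (1 + 12)**2 = 13**2 = 169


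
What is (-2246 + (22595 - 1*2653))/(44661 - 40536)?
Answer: 17696/4125 ≈ 4.2899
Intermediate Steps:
(-2246 + (22595 - 1*2653))/(44661 - 40536) = (-2246 + (22595 - 2653))/4125 = (-2246 + 19942)*(1/4125) = 17696*(1/4125) = 17696/4125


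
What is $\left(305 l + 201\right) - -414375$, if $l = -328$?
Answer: $314536$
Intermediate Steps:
$\left(305 l + 201\right) - -414375 = \left(305 \left(-328\right) + 201\right) - -414375 = \left(-100040 + 201\right) + 414375 = -99839 + 414375 = 314536$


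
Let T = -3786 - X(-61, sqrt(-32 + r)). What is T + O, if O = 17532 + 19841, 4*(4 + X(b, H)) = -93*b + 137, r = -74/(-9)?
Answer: 64277/2 ≈ 32139.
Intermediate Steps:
r = 74/9 (r = -74*(-1/9) = 74/9 ≈ 8.2222)
X(b, H) = 121/4 - 93*b/4 (X(b, H) = -4 + (-93*b + 137)/4 = -4 + (137 - 93*b)/4 = -4 + (137/4 - 93*b/4) = 121/4 - 93*b/4)
O = 37373
T = -10469/2 (T = -3786 - (121/4 - 93/4*(-61)) = -3786 - (121/4 + 5673/4) = -3786 - 1*2897/2 = -3786 - 2897/2 = -10469/2 ≈ -5234.5)
T + O = -10469/2 + 37373 = 64277/2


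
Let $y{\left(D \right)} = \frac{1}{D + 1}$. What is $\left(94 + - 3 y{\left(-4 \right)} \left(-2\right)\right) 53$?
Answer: $4876$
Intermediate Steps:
$y{\left(D \right)} = \frac{1}{1 + D}$
$\left(94 + - 3 y{\left(-4 \right)} \left(-2\right)\right) 53 = \left(94 + - \frac{3}{1 - 4} \left(-2\right)\right) 53 = \left(94 + - \frac{3}{-3} \left(-2\right)\right) 53 = \left(94 + \left(-3\right) \left(- \frac{1}{3}\right) \left(-2\right)\right) 53 = \left(94 + 1 \left(-2\right)\right) 53 = \left(94 - 2\right) 53 = 92 \cdot 53 = 4876$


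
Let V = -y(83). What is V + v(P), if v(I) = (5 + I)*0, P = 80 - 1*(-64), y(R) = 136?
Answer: -136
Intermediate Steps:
V = -136 (V = -1*136 = -136)
P = 144 (P = 80 + 64 = 144)
v(I) = 0
V + v(P) = -136 + 0 = -136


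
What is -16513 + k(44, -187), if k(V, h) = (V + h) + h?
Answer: -16843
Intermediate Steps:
k(V, h) = V + 2*h
-16513 + k(44, -187) = -16513 + (44 + 2*(-187)) = -16513 + (44 - 374) = -16513 - 330 = -16843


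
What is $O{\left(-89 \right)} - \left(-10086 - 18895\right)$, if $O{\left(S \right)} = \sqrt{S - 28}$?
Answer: $28981 + 3 i \sqrt{13} \approx 28981.0 + 10.817 i$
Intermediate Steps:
$O{\left(S \right)} = \sqrt{-28 + S}$
$O{\left(-89 \right)} - \left(-10086 - 18895\right) = \sqrt{-28 - 89} - \left(-10086 - 18895\right) = \sqrt{-117} - -28981 = 3 i \sqrt{13} + 28981 = 28981 + 3 i \sqrt{13}$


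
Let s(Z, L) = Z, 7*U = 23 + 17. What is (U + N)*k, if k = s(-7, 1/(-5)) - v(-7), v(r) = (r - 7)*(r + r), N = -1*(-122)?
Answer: -25926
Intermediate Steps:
N = 122
U = 40/7 (U = (23 + 17)/7 = (1/7)*40 = 40/7 ≈ 5.7143)
v(r) = 2*r*(-7 + r) (v(r) = (-7 + r)*(2*r) = 2*r*(-7 + r))
k = -203 (k = -7 - 2*(-7)*(-7 - 7) = -7 - 2*(-7)*(-14) = -7 - 1*196 = -7 - 196 = -203)
(U + N)*k = (40/7 + 122)*(-203) = (894/7)*(-203) = -25926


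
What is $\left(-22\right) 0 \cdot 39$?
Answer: $0$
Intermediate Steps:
$\left(-22\right) 0 \cdot 39 = 0 \cdot 39 = 0$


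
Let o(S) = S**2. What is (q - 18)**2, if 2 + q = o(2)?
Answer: 256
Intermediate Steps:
q = 2 (q = -2 + 2**2 = -2 + 4 = 2)
(q - 18)**2 = (2 - 18)**2 = (-16)**2 = 256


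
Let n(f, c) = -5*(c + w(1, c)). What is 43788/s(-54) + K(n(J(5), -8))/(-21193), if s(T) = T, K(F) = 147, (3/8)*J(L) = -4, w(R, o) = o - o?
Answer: -154667837/190737 ≈ -810.90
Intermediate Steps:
w(R, o) = 0
J(L) = -32/3 (J(L) = (8/3)*(-4) = -32/3)
n(f, c) = -5*c (n(f, c) = -5*(c + 0) = -5*c)
43788/s(-54) + K(n(J(5), -8))/(-21193) = 43788/(-54) + 147/(-21193) = 43788*(-1/54) + 147*(-1/21193) = -7298/9 - 147/21193 = -154667837/190737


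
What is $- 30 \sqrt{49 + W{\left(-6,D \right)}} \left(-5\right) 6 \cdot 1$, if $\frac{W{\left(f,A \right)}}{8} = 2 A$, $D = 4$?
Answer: $900 \sqrt{113} \approx 9567.1$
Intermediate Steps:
$W{\left(f,A \right)} = 16 A$ ($W{\left(f,A \right)} = 8 \cdot 2 A = 16 A$)
$- 30 \sqrt{49 + W{\left(-6,D \right)}} \left(-5\right) 6 \cdot 1 = - 30 \sqrt{49 + 16 \cdot 4} \left(-5\right) 6 \cdot 1 = - 30 \sqrt{49 + 64} \left(\left(-30\right) 1\right) = - 30 \sqrt{113} \left(-30\right) = 900 \sqrt{113}$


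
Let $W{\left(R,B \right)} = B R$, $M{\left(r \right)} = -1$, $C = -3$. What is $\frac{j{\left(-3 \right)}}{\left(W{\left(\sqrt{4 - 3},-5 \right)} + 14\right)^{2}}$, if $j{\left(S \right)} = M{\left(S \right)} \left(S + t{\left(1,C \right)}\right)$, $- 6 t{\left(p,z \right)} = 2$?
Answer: $\frac{10}{243} \approx 0.041152$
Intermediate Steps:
$t{\left(p,z \right)} = - \frac{1}{3}$ ($t{\left(p,z \right)} = \left(- \frac{1}{6}\right) 2 = - \frac{1}{3}$)
$j{\left(S \right)} = \frac{1}{3} - S$ ($j{\left(S \right)} = - (S - \frac{1}{3}) = - (- \frac{1}{3} + S) = \frac{1}{3} - S$)
$\frac{j{\left(-3 \right)}}{\left(W{\left(\sqrt{4 - 3},-5 \right)} + 14\right)^{2}} = \frac{\frac{1}{3} - -3}{\left(- 5 \sqrt{4 - 3} + 14\right)^{2}} = \frac{\frac{1}{3} + 3}{\left(- 5 \sqrt{1} + 14\right)^{2}} = \frac{10}{3 \left(\left(-5\right) 1 + 14\right)^{2}} = \frac{10}{3 \left(-5 + 14\right)^{2}} = \frac{10}{3 \cdot 9^{2}} = \frac{10}{3 \cdot 81} = \frac{10}{3} \cdot \frac{1}{81} = \frac{10}{243}$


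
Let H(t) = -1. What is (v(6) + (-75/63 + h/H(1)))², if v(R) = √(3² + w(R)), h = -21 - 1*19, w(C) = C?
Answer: 670840/441 + 1630*√15/21 ≈ 1821.8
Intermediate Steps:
h = -40 (h = -21 - 19 = -40)
v(R) = √(9 + R) (v(R) = √(3² + R) = √(9 + R))
(v(6) + (-75/63 + h/H(1)))² = (√(9 + 6) + (-75/63 - 40/(-1)))² = (√15 + (-75*1/63 - 40*(-1)))² = (√15 + (-25/21 + 40))² = (√15 + 815/21)² = (815/21 + √15)²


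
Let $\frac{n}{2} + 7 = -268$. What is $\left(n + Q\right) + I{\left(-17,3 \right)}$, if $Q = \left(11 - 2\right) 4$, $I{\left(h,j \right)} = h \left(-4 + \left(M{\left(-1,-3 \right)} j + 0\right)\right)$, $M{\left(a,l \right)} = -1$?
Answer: $-395$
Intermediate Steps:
$n = -550$ ($n = -14 + 2 \left(-268\right) = -14 - 536 = -550$)
$I{\left(h,j \right)} = h \left(-4 - j\right)$ ($I{\left(h,j \right)} = h \left(-4 + \left(- j + 0\right)\right) = h \left(-4 - j\right)$)
$Q = 36$ ($Q = 9 \cdot 4 = 36$)
$\left(n + Q\right) + I{\left(-17,3 \right)} = \left(-550 + 36\right) - 17 \left(-4 - 3\right) = -514 - 17 \left(-4 - 3\right) = -514 - -119 = -514 + 119 = -395$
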